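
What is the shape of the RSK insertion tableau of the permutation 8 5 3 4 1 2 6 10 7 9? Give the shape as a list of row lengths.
Row-insert each entry into an empty tableau.

After inserting 8: P = [[8]].
After inserting 5: P = [[5], [8]].
After inserting 3: P = [[3], [5], [8]].
After inserting 4: P = [[3, 4], [5], [8]].
After inserting 1: P = [[1, 4], [3], [5], [8]].
After inserting 2: P = [[1, 2], [3, 4], [5], [8]].
After inserting 6: P = [[1, 2, 6], [3, 4], [5], [8]].
After inserting 10: P = [[1, 2, 6, 10], [3, 4], [5], [8]].
After inserting 7: P = [[1, 2, 6, 7], [3, 4, 10], [5], [8]].
After inserting 9: P = [[1, 2, 6, 7, 9], [3, 4, 10], [5], [8]].

The final insertion tableau P = [[1, 2, 6, 7, 9], [3, 4, 10], [5], [8]] has shape [5, 3, 1, 1].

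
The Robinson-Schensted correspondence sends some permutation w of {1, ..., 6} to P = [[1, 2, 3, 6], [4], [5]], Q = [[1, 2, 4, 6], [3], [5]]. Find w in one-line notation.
Reverse the RSK construction: for i from n down to 1, find the cell of Q containing i, remove the entry at that cell from P, and reverse-bump it up through P; the value ejected from row 1 is w(i).

Step i=6: Q has 6 at row 1, column 4; remove that cell from P, ejecting 6. So w(6) = 6. P is now [[1, 2, 3], [4], [5]].
Step i=5: Q has 5 at row 3, column 1; remove 5 from row 3 of P and reverse-bump: 5 enters row 2 and ejects 4; 4 enters row 1 and ejects 3. So w(5) = 3. P is now [[1, 2, 4], [5]].
Step i=4: Q has 4 at row 1, column 3; remove that cell from P, ejecting 4. So w(4) = 4. P is now [[1, 2], [5]].
Step i=3: Q has 3 at row 2, column 1; remove 5 from row 2 of P and reverse-bump: 5 enters row 1 and ejects 2. So w(3) = 2. P is now [[1, 5]].
Step i=2: Q has 2 at row 1, column 2; remove that cell from P, ejecting 5. So w(2) = 5. P is now [[1]].
Step i=1: Q has 1 at row 1, column 1; remove that cell from P, ejecting 1. So w(1) = 1. P is now [].

So w = 1 5 2 4 3 6.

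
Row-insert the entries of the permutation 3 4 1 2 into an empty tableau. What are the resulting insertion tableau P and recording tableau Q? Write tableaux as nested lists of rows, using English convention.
P = [[1, 2], [3, 4]], Q = [[1, 2], [3, 4]]

Insert each entry of the permutation into P by Schensted row insertion, recording in Q the position of each new cell.

After inserting 3: P = [[3]].
After inserting 4: P = [[3, 4]].
After inserting 1: P = [[1, 4], [3]].
After inserting 2: P = [[1, 2], [3, 4]].

So P = [[1, 2], [3, 4]], Q = [[1, 2], [3, 4]].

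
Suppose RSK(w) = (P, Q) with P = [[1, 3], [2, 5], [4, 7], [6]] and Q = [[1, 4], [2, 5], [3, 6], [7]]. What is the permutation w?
Reverse the RSK construction: for i from n down to 1, find the cell of Q containing i, remove the entry at that cell from P, and reverse-bump it up through P; the value ejected from row 1 is w(i).

Step i=7: Q has 7 at row 4, column 1; remove 6 from row 4 of P and reverse-bump: 6 enters row 3 and ejects 4; 4 enters row 2 and ejects 2; 2 enters row 1 and ejects 1. So w(7) = 1. P is now [[2, 3], [4, 5], [6, 7]].
Step i=6: Q has 6 at row 3, column 2; remove 7 from row 3 of P and reverse-bump: 7 enters row 2 and ejects 5; 5 enters row 1 and ejects 3. So w(6) = 3. P is now [[2, 5], [4, 7], [6]].
Step i=5: Q has 5 at row 2, column 2; remove 7 from row 2 of P and reverse-bump: 7 enters row 1 and ejects 5. So w(5) = 5. P is now [[2, 7], [4], [6]].
Step i=4: Q has 4 at row 1, column 2; remove that cell from P, ejecting 7. So w(4) = 7. P is now [[2], [4], [6]].
Step i=3: Q has 3 at row 3, column 1; remove 6 from row 3 of P and reverse-bump: 6 enters row 2 and ejects 4; 4 enters row 1 and ejects 2. So w(3) = 2. P is now [[4], [6]].
Step i=2: Q has 2 at row 2, column 1; remove 6 from row 2 of P and reverse-bump: 6 enters row 1 and ejects 4. So w(2) = 4. P is now [[6]].
Step i=1: Q has 1 at row 1, column 1; remove that cell from P, ejecting 6. So w(1) = 6. P is now [].

So w = 6 4 2 7 5 3 1.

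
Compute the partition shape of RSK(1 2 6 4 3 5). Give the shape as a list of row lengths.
Row-insert each entry into an empty tableau.

After inserting 1: P = [[1]].
After inserting 2: P = [[1, 2]].
After inserting 6: P = [[1, 2, 6]].
After inserting 4: P = [[1, 2, 4], [6]].
After inserting 3: P = [[1, 2, 3], [4], [6]].
After inserting 5: P = [[1, 2, 3, 5], [4], [6]].

The final insertion tableau P = [[1, 2, 3, 5], [4], [6]] has shape [4, 1, 1].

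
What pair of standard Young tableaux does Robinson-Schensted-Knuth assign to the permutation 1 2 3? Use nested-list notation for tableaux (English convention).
P = [[1, 2, 3]], Q = [[1, 2, 3]]

Insert each entry of the permutation into P by Schensted row insertion, recording in Q the position of each new cell.

Insert 1: appended to row 1. P = [[1]].
Insert 2: appended to row 1. P = [[1, 2]].
Insert 3: appended to row 1. P = [[1, 2, 3]].

So P = [[1, 2, 3]], Q = [[1, 2, 3]].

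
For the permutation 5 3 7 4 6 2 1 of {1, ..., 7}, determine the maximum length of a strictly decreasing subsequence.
4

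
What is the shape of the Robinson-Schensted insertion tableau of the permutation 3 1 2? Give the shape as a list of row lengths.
Row-insert each entry into an empty tableau.

After inserting 3: P = [[3]].
After inserting 1: P = [[1], [3]].
After inserting 2: P = [[1, 2], [3]].

The final insertion tableau P = [[1, 2], [3]] has shape [2, 1].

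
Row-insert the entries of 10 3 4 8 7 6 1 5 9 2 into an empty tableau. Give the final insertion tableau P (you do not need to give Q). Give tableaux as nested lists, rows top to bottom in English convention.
P = [[1, 2, 5, 9], [3, 4], [6], [7], [8], [10]]

Insert 10: appended to row 1. P = [[10]].
Insert 3: 3 bumps 10 from row 1; 10 starts row 2. P = [[3], [10]].
Insert 4: appended to row 1. P = [[3, 4], [10]].
Insert 8: appended to row 1. P = [[3, 4, 8], [10]].
Insert 7: 7 bumps 8 from row 1; 8 bumps 10 from row 2; 10 starts row 3. P = [[3, 4, 7], [8], [10]].
Insert 6: 6 bumps 7 from row 1; 7 bumps 8 from row 2; 8 bumps 10 from row 3; 10 starts row 4. P = [[3, 4, 6], [7], [8], [10]].
Insert 1: 1 bumps 3 from row 1; 3 bumps 7 from row 2; 7 bumps 8 from row 3; 8 bumps 10 from row 4; 10 starts row 5. P = [[1, 4, 6], [3], [7], [8], [10]].
Insert 5: 5 bumps 6 from row 1; 6 appends to row 2. P = [[1, 4, 5], [3, 6], [7], [8], [10]].
Insert 9: appended to row 1. P = [[1, 4, 5, 9], [3, 6], [7], [8], [10]].
Insert 2: 2 bumps 4 from row 1; 4 bumps 6 from row 2; 6 bumps 7 from row 3; 7 bumps 8 from row 4; 8 bumps 10 from row 5; 10 starts row 6. P = [[1, 2, 5, 9], [3, 4], [6], [7], [8], [10]].

So P = [[1, 2, 5, 9], [3, 4], [6], [7], [8], [10]].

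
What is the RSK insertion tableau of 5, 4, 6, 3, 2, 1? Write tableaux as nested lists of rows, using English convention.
P = [[1, 6], [2], [3], [4], [5]]

Insert 5: appended to row 1. P = [[5]].
Insert 4: 4 bumps 5 from row 1; 5 starts row 2. P = [[4], [5]].
Insert 6: appended to row 1. P = [[4, 6], [5]].
Insert 3: 3 bumps 4 from row 1; 4 bumps 5 from row 2; 5 starts row 3. P = [[3, 6], [4], [5]].
Insert 2: 2 bumps 3 from row 1; 3 bumps 4 from row 2; 4 bumps 5 from row 3; 5 starts row 4. P = [[2, 6], [3], [4], [5]].
Insert 1: 1 bumps 2 from row 1; 2 bumps 3 from row 2; 3 bumps 4 from row 3; 4 bumps 5 from row 4; 5 starts row 5. P = [[1, 6], [2], [3], [4], [5]].

So P = [[1, 6], [2], [3], [4], [5]].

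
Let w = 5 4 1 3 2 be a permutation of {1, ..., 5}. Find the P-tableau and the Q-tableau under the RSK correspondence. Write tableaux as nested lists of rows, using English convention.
P = [[1, 2], [3], [4], [5]], Q = [[1, 4], [2], [3], [5]]

Insert each entry of the permutation into P by Schensted row insertion, recording in Q the position of each new cell.

Insert 5: appended to row 1. P = [[5]].
Insert 4: 4 bumps 5 from row 1; 5 starts row 2. P = [[4], [5]].
Insert 1: 1 bumps 4 from row 1; 4 bumps 5 from row 2; 5 starts row 3. P = [[1], [4], [5]].
Insert 3: appended to row 1. P = [[1, 3], [4], [5]].
Insert 2: 2 bumps 3 from row 1; 3 bumps 4 from row 2; 4 bumps 5 from row 3; 5 starts row 4. P = [[1, 2], [3], [4], [5]].

So P = [[1, 2], [3], [4], [5]], Q = [[1, 4], [2], [3], [5]].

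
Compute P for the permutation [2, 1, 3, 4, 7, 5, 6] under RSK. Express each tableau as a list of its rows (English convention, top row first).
P = [[1, 3, 4, 5, 6], [2, 7]]

After inserting 2: P = [[2]].
After inserting 1: P = [[1], [2]].
After inserting 3: P = [[1, 3], [2]].
After inserting 4: P = [[1, 3, 4], [2]].
After inserting 7: P = [[1, 3, 4, 7], [2]].
After inserting 5: P = [[1, 3, 4, 5], [2, 7]].
After inserting 6: P = [[1, 3, 4, 5, 6], [2, 7]].

So P = [[1, 3, 4, 5, 6], [2, 7]].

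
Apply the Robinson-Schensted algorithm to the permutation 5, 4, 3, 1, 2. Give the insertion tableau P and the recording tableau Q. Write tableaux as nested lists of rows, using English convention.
Insert each entry of the permutation into P by Schensted row insertion, recording in Q the position of each new cell.

After inserting 5: P = [[5]].
After inserting 4: P = [[4], [5]].
After inserting 3: P = [[3], [4], [5]].
After inserting 1: P = [[1], [3], [4], [5]].
After inserting 2: P = [[1, 2], [3], [4], [5]].

So P = [[1, 2], [3], [4], [5]], Q = [[1, 5], [2], [3], [4]].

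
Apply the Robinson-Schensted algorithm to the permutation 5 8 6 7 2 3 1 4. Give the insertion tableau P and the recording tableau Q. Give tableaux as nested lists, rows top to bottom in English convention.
Insert each entry of the permutation into P by Schensted row insertion, recording in Q the position of each new cell.

After inserting 5: P = [[5]].
After inserting 8: P = [[5, 8]].
After inserting 6: P = [[5, 6], [8]].
After inserting 7: P = [[5, 6, 7], [8]].
After inserting 2: P = [[2, 6, 7], [5], [8]].
After inserting 3: P = [[2, 3, 7], [5, 6], [8]].
After inserting 1: P = [[1, 3, 7], [2, 6], [5], [8]].
After inserting 4: P = [[1, 3, 4], [2, 6, 7], [5], [8]].

So P = [[1, 3, 4], [2, 6, 7], [5], [8]], Q = [[1, 2, 4], [3, 6, 8], [5], [7]].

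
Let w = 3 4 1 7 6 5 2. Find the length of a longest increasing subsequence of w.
3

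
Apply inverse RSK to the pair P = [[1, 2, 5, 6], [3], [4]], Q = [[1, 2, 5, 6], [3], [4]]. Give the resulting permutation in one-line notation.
Reverse the RSK construction: for i from n down to 1, find the cell of Q containing i, remove the entry at that cell from P, and reverse-bump it up through P; the value ejected from row 1 is w(i).

Step i=6: Q has 6 at row 1, column 4; remove that cell from P, ejecting 6. So w(6) = 6. P is now [[1, 2, 5], [3], [4]].
Step i=5: Q has 5 at row 1, column 3; remove that cell from P, ejecting 5. So w(5) = 5. P is now [[1, 2], [3], [4]].
Step i=4: Q has 4 at row 3, column 1; remove 4 from row 3 of P and reverse-bump: 4 enters row 2 and ejects 3; 3 enters row 1 and ejects 2. So w(4) = 2. P is now [[1, 3], [4]].
Step i=3: Q has 3 at row 2, column 1; remove 4 from row 2 of P and reverse-bump: 4 enters row 1 and ejects 3. So w(3) = 3. P is now [[1, 4]].
Step i=2: Q has 2 at row 1, column 2; remove that cell from P, ejecting 4. So w(2) = 4. P is now [[1]].
Step i=1: Q has 1 at row 1, column 1; remove that cell from P, ejecting 1. So w(1) = 1. P is now [].

So w = 1 4 3 2 5 6.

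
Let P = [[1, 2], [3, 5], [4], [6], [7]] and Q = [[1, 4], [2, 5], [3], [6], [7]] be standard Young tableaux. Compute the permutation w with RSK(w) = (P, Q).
Reverse the RSK construction: for i from n down to 1, find the cell of Q containing i, remove the entry at that cell from P, and reverse-bump it up through P; the value ejected from row 1 is w(i).

Step i=7: Q has 7 at row 5, column 1; remove 7 from row 5 of P and reverse-bump: 7 enters row 4 and ejects 6; 6 enters row 3 and ejects 4; 4 enters row 2 and ejects 3; 3 enters row 1 and ejects 2. So w(7) = 2. P is now [[1, 3], [4, 5], [6], [7]].
Step i=6: Q has 6 at row 4, column 1; remove 7 from row 4 of P and reverse-bump: 7 enters row 3 and ejects 6; 6 enters row 2 and ejects 5; 5 enters row 1 and ejects 3. So w(6) = 3. P is now [[1, 5], [4, 6], [7]].
Step i=5: Q has 5 at row 2, column 2; remove 6 from row 2 of P and reverse-bump: 6 enters row 1 and ejects 5. So w(5) = 5. P is now [[1, 6], [4], [7]].
Step i=4: Q has 4 at row 1, column 2; remove that cell from P, ejecting 6. So w(4) = 6. P is now [[1], [4], [7]].
Step i=3: Q has 3 at row 3, column 1; remove 7 from row 3 of P and reverse-bump: 7 enters row 2 and ejects 4; 4 enters row 1 and ejects 1. So w(3) = 1. P is now [[4], [7]].
Step i=2: Q has 2 at row 2, column 1; remove 7 from row 2 of P and reverse-bump: 7 enters row 1 and ejects 4. So w(2) = 4. P is now [[7]].
Step i=1: Q has 1 at row 1, column 1; remove that cell from P, ejecting 7. So w(1) = 7. P is now [].

So w = 7 4 1 6 5 3 2.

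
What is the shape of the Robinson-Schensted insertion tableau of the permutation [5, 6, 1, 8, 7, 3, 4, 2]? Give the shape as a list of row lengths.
[3, 3, 1, 1]

Row-insert each entry into an empty tableau.

After inserting 5: P = [[5]].
After inserting 6: P = [[5, 6]].
After inserting 1: P = [[1, 6], [5]].
After inserting 8: P = [[1, 6, 8], [5]].
After inserting 7: P = [[1, 6, 7], [5, 8]].
After inserting 3: P = [[1, 3, 7], [5, 6], [8]].
After inserting 4: P = [[1, 3, 4], [5, 6, 7], [8]].
After inserting 2: P = [[1, 2, 4], [3, 6, 7], [5], [8]].

The final insertion tableau P = [[1, 2, 4], [3, 6, 7], [5], [8]] has shape [3, 3, 1, 1].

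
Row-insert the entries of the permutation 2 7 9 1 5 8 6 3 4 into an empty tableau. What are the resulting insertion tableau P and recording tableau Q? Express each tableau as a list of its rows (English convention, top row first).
P = [[1, 3, 4], [2, 5, 6], [7, 8], [9]], Q = [[1, 2, 3], [4, 5, 6], [7, 9], [8]]

Insert each entry of the permutation into P by Schensted row insertion, recording in Q the position of each new cell.

Insert 2: appended to row 1. P = [[2]].
Insert 7: appended to row 1. P = [[2, 7]].
Insert 9: appended to row 1. P = [[2, 7, 9]].
Insert 1: 1 bumps 2 from row 1; 2 starts row 2. P = [[1, 7, 9], [2]].
Insert 5: 5 bumps 7 from row 1; 7 appends to row 2. P = [[1, 5, 9], [2, 7]].
Insert 8: 8 bumps 9 from row 1; 9 appends to row 2. P = [[1, 5, 8], [2, 7, 9]].
Insert 6: 6 bumps 8 from row 1; 8 bumps 9 from row 2; 9 starts row 3. P = [[1, 5, 6], [2, 7, 8], [9]].
Insert 3: 3 bumps 5 from row 1; 5 bumps 7 from row 2; 7 bumps 9 from row 3; 9 starts row 4. P = [[1, 3, 6], [2, 5, 8], [7], [9]].
Insert 4: 4 bumps 6 from row 1; 6 bumps 8 from row 2; 8 appends to row 3. P = [[1, 3, 4], [2, 5, 6], [7, 8], [9]].

So P = [[1, 3, 4], [2, 5, 6], [7, 8], [9]], Q = [[1, 2, 3], [4, 5, 6], [7, 9], [8]].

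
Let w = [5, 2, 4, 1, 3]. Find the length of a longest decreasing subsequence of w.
3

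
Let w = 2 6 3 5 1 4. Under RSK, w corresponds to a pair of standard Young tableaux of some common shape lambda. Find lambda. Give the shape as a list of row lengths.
[3, 2, 1]

RSK row insertion gives P = [[1, 3, 4], [2, 5], [6]], which has shape [3, 2, 1].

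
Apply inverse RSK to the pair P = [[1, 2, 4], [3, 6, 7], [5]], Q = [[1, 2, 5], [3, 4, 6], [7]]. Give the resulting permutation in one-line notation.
5 6 1 3 7 4 2

Reverse the RSK construction: for i from n down to 1, find the cell of Q containing i, remove the entry at that cell from P, and reverse-bump it up through P; the value ejected from row 1 is w(i).

Step i=7: Q has 7 at row 3, column 1; remove 5 from row 3 of P and reverse-bump: 5 enters row 2 and ejects 3; 3 enters row 1 and ejects 2. So w(7) = 2. P is now [[1, 3, 4], [5, 6, 7]].
Step i=6: Q has 6 at row 2, column 3; remove 7 from row 2 of P and reverse-bump: 7 enters row 1 and ejects 4. So w(6) = 4. P is now [[1, 3, 7], [5, 6]].
Step i=5: Q has 5 at row 1, column 3; remove that cell from P, ejecting 7. So w(5) = 7. P is now [[1, 3], [5, 6]].
Step i=4: Q has 4 at row 2, column 2; remove 6 from row 2 of P and reverse-bump: 6 enters row 1 and ejects 3. So w(4) = 3. P is now [[1, 6], [5]].
Step i=3: Q has 3 at row 2, column 1; remove 5 from row 2 of P and reverse-bump: 5 enters row 1 and ejects 1. So w(3) = 1. P is now [[5, 6]].
Step i=2: Q has 2 at row 1, column 2; remove that cell from P, ejecting 6. So w(2) = 6. P is now [[5]].
Step i=1: Q has 1 at row 1, column 1; remove that cell from P, ejecting 5. So w(1) = 5. P is now [].

So w = 5 6 1 3 7 4 2.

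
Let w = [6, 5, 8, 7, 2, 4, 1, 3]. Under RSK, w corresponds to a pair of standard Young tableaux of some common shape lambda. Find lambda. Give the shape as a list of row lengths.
Row-insert each entry into an empty tableau.

After inserting 6: P = [[6]].
After inserting 5: P = [[5], [6]].
After inserting 8: P = [[5, 8], [6]].
After inserting 7: P = [[5, 7], [6, 8]].
After inserting 2: P = [[2, 7], [5, 8], [6]].
After inserting 4: P = [[2, 4], [5, 7], [6, 8]].
After inserting 1: P = [[1, 4], [2, 7], [5, 8], [6]].
After inserting 3: P = [[1, 3], [2, 4], [5, 7], [6, 8]].

The final insertion tableau P = [[1, 3], [2, 4], [5, 7], [6, 8]] has shape [2, 2, 2, 2].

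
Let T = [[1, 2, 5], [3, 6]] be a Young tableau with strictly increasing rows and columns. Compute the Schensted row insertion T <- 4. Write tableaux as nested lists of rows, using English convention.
[[1, 2, 4], [3, 5], [6]]

In row 1, 4 replaces 5 (the leftmost entry greater than 4); 5 is bumped to row 2. In row 2, 5 replaces 6 (the leftmost entry greater than 5); 6 is bumped to row 3. 6 starts a new row 3. The new tableau is [[1, 2, 4], [3, 5], [6]].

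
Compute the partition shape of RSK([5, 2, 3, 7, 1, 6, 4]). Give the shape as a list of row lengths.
Row-insert each entry into an empty tableau.

After inserting 5: P = [[5]].
After inserting 2: P = [[2], [5]].
After inserting 3: P = [[2, 3], [5]].
After inserting 7: P = [[2, 3, 7], [5]].
After inserting 1: P = [[1, 3, 7], [2], [5]].
After inserting 6: P = [[1, 3, 6], [2, 7], [5]].
After inserting 4: P = [[1, 3, 4], [2, 6], [5, 7]].

The final insertion tableau P = [[1, 3, 4], [2, 6], [5, 7]] has shape [3, 2, 2].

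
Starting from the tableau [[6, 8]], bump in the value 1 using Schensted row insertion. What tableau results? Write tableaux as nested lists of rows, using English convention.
[[1, 8], [6]]

In row 1, 1 replaces 6 (the leftmost entry greater than 1); 6 is bumped to row 2. 6 starts a new row 2. The new tableau is [[1, 8], [6]].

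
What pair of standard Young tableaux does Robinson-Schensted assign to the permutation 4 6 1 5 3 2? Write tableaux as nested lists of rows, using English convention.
P = [[1, 2], [3, 5], [4], [6]], Q = [[1, 2], [3, 4], [5], [6]]

Insert each entry of the permutation into P by Schensted row insertion, recording in Q the position of each new cell.

Insert 4: appended to row 1. P = [[4]], Q = [[1]].
Insert 6: appended to row 1. P = [[4, 6]], Q = [[1, 2]].
Insert 1: 1 bumps 4 from row 1; 4 starts row 2. P = [[1, 6], [4]], Q = [[1, 2], [3]].
Insert 5: 5 bumps 6 from row 1; 6 appends to row 2. P = [[1, 5], [4, 6]], Q = [[1, 2], [3, 4]].
Insert 3: 3 bumps 5 from row 1; 5 bumps 6 from row 2; 6 starts row 3. P = [[1, 3], [4, 5], [6]], Q = [[1, 2], [3, 4], [5]].
Insert 2: 2 bumps 3 from row 1; 3 bumps 4 from row 2; 4 bumps 6 from row 3; 6 starts row 4. P = [[1, 2], [3, 5], [4], [6]], Q = [[1, 2], [3, 4], [5], [6]].

So P = [[1, 2], [3, 5], [4], [6]], Q = [[1, 2], [3, 4], [5], [6]].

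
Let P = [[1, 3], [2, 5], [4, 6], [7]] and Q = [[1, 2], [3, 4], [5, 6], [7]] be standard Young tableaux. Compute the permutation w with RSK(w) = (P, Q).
4 7 2 6 1 5 3

Reverse the RSK construction: for i from n down to 1, find the cell of Q containing i, remove the entry at that cell from P, and reverse-bump it up through P; the value ejected from row 1 is w(i).

Step i=7: Q has 7 at row 4, column 1; remove 7 from row 4 of P and reverse-bump: 7 enters row 3 and ejects 6; 6 enters row 2 and ejects 5; 5 enters row 1 and ejects 3. So w(7) = 3. P is now [[1, 5], [2, 6], [4, 7]].
Step i=6: Q has 6 at row 3, column 2; remove 7 from row 3 of P and reverse-bump: 7 enters row 2 and ejects 6; 6 enters row 1 and ejects 5. So w(6) = 5. P is now [[1, 6], [2, 7], [4]].
Step i=5: Q has 5 at row 3, column 1; remove 4 from row 3 of P and reverse-bump: 4 enters row 2 and ejects 2; 2 enters row 1 and ejects 1. So w(5) = 1. P is now [[2, 6], [4, 7]].
Step i=4: Q has 4 at row 2, column 2; remove 7 from row 2 of P and reverse-bump: 7 enters row 1 and ejects 6. So w(4) = 6. P is now [[2, 7], [4]].
Step i=3: Q has 3 at row 2, column 1; remove 4 from row 2 of P and reverse-bump: 4 enters row 1 and ejects 2. So w(3) = 2. P is now [[4, 7]].
Step i=2: Q has 2 at row 1, column 2; remove that cell from P, ejecting 7. So w(2) = 7. P is now [[4]].
Step i=1: Q has 1 at row 1, column 1; remove that cell from P, ejecting 4. So w(1) = 4. P is now [].

So w = 4 7 2 6 1 5 3.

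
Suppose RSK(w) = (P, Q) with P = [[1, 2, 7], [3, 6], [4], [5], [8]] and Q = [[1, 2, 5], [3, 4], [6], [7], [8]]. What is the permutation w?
5 8 1 6 7 4 3 2

Reverse the RSK construction: for i from n down to 1, find the cell of Q containing i, remove the entry at that cell from P, and reverse-bump it up through P; the value ejected from row 1 is w(i).

Step i=8: Q has 8 at row 5, column 1; remove 8 from row 5 of P and reverse-bump: 8 enters row 4 and ejects 5; 5 enters row 3 and ejects 4; 4 enters row 2 and ejects 3; 3 enters row 1 and ejects 2. So w(8) = 2. P is now [[1, 3, 7], [4, 6], [5], [8]].
Step i=7: Q has 7 at row 4, column 1; remove 8 from row 4 of P and reverse-bump: 8 enters row 3 and ejects 5; 5 enters row 2 and ejects 4; 4 enters row 1 and ejects 3. So w(7) = 3. P is now [[1, 4, 7], [5, 6], [8]].
Step i=6: Q has 6 at row 3, column 1; remove 8 from row 3 of P and reverse-bump: 8 enters row 2 and ejects 6; 6 enters row 1 and ejects 4. So w(6) = 4. P is now [[1, 6, 7], [5, 8]].
Step i=5: Q has 5 at row 1, column 3; remove that cell from P, ejecting 7. So w(5) = 7. P is now [[1, 6], [5, 8]].
Step i=4: Q has 4 at row 2, column 2; remove 8 from row 2 of P and reverse-bump: 8 enters row 1 and ejects 6. So w(4) = 6. P is now [[1, 8], [5]].
Step i=3: Q has 3 at row 2, column 1; remove 5 from row 2 of P and reverse-bump: 5 enters row 1 and ejects 1. So w(3) = 1. P is now [[5, 8]].
Step i=2: Q has 2 at row 1, column 2; remove that cell from P, ejecting 8. So w(2) = 8. P is now [[5]].
Step i=1: Q has 1 at row 1, column 1; remove that cell from P, ejecting 5. So w(1) = 5. P is now [].

So w = 5 8 1 6 7 4 3 2.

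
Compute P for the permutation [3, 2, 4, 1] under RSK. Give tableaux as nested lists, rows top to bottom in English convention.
P = [[1, 4], [2], [3]]

Insert 3: appended to row 1. P = [[3]].
Insert 2: 2 bumps 3 from row 1; 3 starts row 2. P = [[2], [3]].
Insert 4: appended to row 1. P = [[2, 4], [3]].
Insert 1: 1 bumps 2 from row 1; 2 bumps 3 from row 2; 3 starts row 3. P = [[1, 4], [2], [3]].

So P = [[1, 4], [2], [3]].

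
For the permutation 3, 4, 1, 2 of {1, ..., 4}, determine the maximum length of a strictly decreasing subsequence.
2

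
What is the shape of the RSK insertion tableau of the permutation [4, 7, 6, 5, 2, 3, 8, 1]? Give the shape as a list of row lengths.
RSK row insertion gives P = [[1, 3, 8], [2, 5], [4], [6], [7]], which has shape [3, 2, 1, 1, 1].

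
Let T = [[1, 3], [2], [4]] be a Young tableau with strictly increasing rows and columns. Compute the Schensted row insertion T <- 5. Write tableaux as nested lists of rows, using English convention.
[[1, 3, 5], [2], [4]]

5 is larger than every entry of row 1, so it is appended to row 1. The new tableau is [[1, 3, 5], [2], [4]].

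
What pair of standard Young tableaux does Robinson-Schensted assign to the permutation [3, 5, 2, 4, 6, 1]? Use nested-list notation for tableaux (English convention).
P = [[1, 4, 6], [2, 5], [3]], Q = [[1, 2, 5], [3, 4], [6]]

Insert each entry of the permutation into P by Schensted row insertion, recording in Q the position of each new cell.

Insert 3: appended to row 1. P = [[3]].
Insert 5: appended to row 1. P = [[3, 5]].
Insert 2: 2 bumps 3 from row 1; 3 starts row 2. P = [[2, 5], [3]].
Insert 4: 4 bumps 5 from row 1; 5 appends to row 2. P = [[2, 4], [3, 5]].
Insert 6: appended to row 1. P = [[2, 4, 6], [3, 5]].
Insert 1: 1 bumps 2 from row 1; 2 bumps 3 from row 2; 3 starts row 3. P = [[1, 4, 6], [2, 5], [3]].

So P = [[1, 4, 6], [2, 5], [3]], Q = [[1, 2, 5], [3, 4], [6]].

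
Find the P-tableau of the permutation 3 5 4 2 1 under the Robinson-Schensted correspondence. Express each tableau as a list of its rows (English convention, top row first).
Insert 3: appended to row 1. P = [[3]].
Insert 5: appended to row 1. P = [[3, 5]].
Insert 4: 4 bumps 5 from row 1; 5 starts row 2. P = [[3, 4], [5]].
Insert 2: 2 bumps 3 from row 1; 3 bumps 5 from row 2; 5 starts row 3. P = [[2, 4], [3], [5]].
Insert 1: 1 bumps 2 from row 1; 2 bumps 3 from row 2; 3 bumps 5 from row 3; 5 starts row 4. P = [[1, 4], [2], [3], [5]].

So P = [[1, 4], [2], [3], [5]].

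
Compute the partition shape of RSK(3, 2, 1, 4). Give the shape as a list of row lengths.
[2, 1, 1]

Row-insert each entry into an empty tableau.

After inserting 3: P = [[3]].
After inserting 2: P = [[2], [3]].
After inserting 1: P = [[1], [2], [3]].
After inserting 4: P = [[1, 4], [2], [3]].

The final insertion tableau P = [[1, 4], [2], [3]] has shape [2, 1, 1].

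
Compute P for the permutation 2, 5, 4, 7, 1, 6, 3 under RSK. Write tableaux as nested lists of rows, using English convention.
Insert 2: appended to row 1. P = [[2]].
Insert 5: appended to row 1. P = [[2, 5]].
Insert 4: 4 bumps 5 from row 1; 5 starts row 2. P = [[2, 4], [5]].
Insert 7: appended to row 1. P = [[2, 4, 7], [5]].
Insert 1: 1 bumps 2 from row 1; 2 bumps 5 from row 2; 5 starts row 3. P = [[1, 4, 7], [2], [5]].
Insert 6: 6 bumps 7 from row 1; 7 appends to row 2. P = [[1, 4, 6], [2, 7], [5]].
Insert 3: 3 bumps 4 from row 1; 4 bumps 7 from row 2; 7 appends to row 3. P = [[1, 3, 6], [2, 4], [5, 7]].

So P = [[1, 3, 6], [2, 4], [5, 7]].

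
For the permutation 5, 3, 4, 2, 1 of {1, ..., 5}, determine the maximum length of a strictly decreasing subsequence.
4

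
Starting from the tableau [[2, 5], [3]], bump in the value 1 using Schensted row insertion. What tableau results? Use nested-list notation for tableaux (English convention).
[[1, 5], [2], [3]]

In row 1, 1 replaces 2 (the leftmost entry greater than 1); 2 is bumped to row 2. In row 2, 2 replaces 3 (the leftmost entry greater than 2); 3 is bumped to row 3. 3 starts a new row 3. The new tableau is [[1, 5], [2], [3]].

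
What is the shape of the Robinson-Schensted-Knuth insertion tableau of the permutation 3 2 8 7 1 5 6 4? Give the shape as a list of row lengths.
Row-insert each entry into an empty tableau.

After inserting 3: P = [[3]].
After inserting 2: P = [[2], [3]].
After inserting 8: P = [[2, 8], [3]].
After inserting 7: P = [[2, 7], [3, 8]].
After inserting 1: P = [[1, 7], [2, 8], [3]].
After inserting 5: P = [[1, 5], [2, 7], [3, 8]].
After inserting 6: P = [[1, 5, 6], [2, 7], [3, 8]].
After inserting 4: P = [[1, 4, 6], [2, 5], [3, 7], [8]].

The final insertion tableau P = [[1, 4, 6], [2, 5], [3, 7], [8]] has shape [3, 2, 2, 1].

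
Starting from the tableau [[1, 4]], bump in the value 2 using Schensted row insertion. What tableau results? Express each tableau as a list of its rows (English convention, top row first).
In row 1, 2 replaces 4 (the leftmost entry greater than 2); 4 is bumped to row 2. 4 starts a new row 2. The new tableau is [[1, 2], [4]].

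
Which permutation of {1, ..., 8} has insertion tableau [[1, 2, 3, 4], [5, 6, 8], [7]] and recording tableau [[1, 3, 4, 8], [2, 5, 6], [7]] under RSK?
5 1 7 8 2 6 3 4

Reverse the RSK construction: for i from n down to 1, find the cell of Q containing i, remove the entry at that cell from P, and reverse-bump it up through P; the value ejected from row 1 is w(i).

Step i=8: Q has 8 at row 1, column 4; remove that cell from P, ejecting 4. So w(8) = 4. P is now [[1, 2, 3], [5, 6, 8], [7]].
Step i=7: Q has 7 at row 3, column 1; remove 7 from row 3 of P and reverse-bump: 7 enters row 2 and ejects 6; 6 enters row 1 and ejects 3. So w(7) = 3. P is now [[1, 2, 6], [5, 7, 8]].
Step i=6: Q has 6 at row 2, column 3; remove 8 from row 2 of P and reverse-bump: 8 enters row 1 and ejects 6. So w(6) = 6. P is now [[1, 2, 8], [5, 7]].
Step i=5: Q has 5 at row 2, column 2; remove 7 from row 2 of P and reverse-bump: 7 enters row 1 and ejects 2. So w(5) = 2. P is now [[1, 7, 8], [5]].
Step i=4: Q has 4 at row 1, column 3; remove that cell from P, ejecting 8. So w(4) = 8. P is now [[1, 7], [5]].
Step i=3: Q has 3 at row 1, column 2; remove that cell from P, ejecting 7. So w(3) = 7. P is now [[1], [5]].
Step i=2: Q has 2 at row 2, column 1; remove 5 from row 2 of P and reverse-bump: 5 enters row 1 and ejects 1. So w(2) = 1. P is now [[5]].
Step i=1: Q has 1 at row 1, column 1; remove that cell from P, ejecting 5. So w(1) = 5. P is now [].

So w = 5 1 7 8 2 6 3 4.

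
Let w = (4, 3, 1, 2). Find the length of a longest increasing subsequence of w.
2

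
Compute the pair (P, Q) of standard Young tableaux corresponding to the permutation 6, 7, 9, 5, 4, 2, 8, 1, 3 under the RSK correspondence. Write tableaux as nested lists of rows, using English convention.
Insert each entry of the permutation into P by Schensted row insertion, recording in Q the position of each new cell.

Insert 6: appended to row 1. P = [[6]].
Insert 7: appended to row 1. P = [[6, 7]].
Insert 9: appended to row 1. P = [[6, 7, 9]].
Insert 5: 5 bumps 6 from row 1; 6 starts row 2. P = [[5, 7, 9], [6]].
Insert 4: 4 bumps 5 from row 1; 5 bumps 6 from row 2; 6 starts row 3. P = [[4, 7, 9], [5], [6]].
Insert 2: 2 bumps 4 from row 1; 4 bumps 5 from row 2; 5 bumps 6 from row 3; 6 starts row 4. P = [[2, 7, 9], [4], [5], [6]].
Insert 8: 8 bumps 9 from row 1; 9 appends to row 2. P = [[2, 7, 8], [4, 9], [5], [6]].
Insert 1: 1 bumps 2 from row 1; 2 bumps 4 from row 2; 4 bumps 5 from row 3; 5 bumps 6 from row 4; 6 starts row 5. P = [[1, 7, 8], [2, 9], [4], [5], [6]].
Insert 3: 3 bumps 7 from row 1; 7 bumps 9 from row 2; 9 appends to row 3. P = [[1, 3, 8], [2, 7], [4, 9], [5], [6]].

So P = [[1, 3, 8], [2, 7], [4, 9], [5], [6]], Q = [[1, 2, 3], [4, 7], [5, 9], [6], [8]].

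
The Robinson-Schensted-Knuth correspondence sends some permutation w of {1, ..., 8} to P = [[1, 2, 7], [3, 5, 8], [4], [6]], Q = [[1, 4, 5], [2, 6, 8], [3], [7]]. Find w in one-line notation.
Reverse the RSK construction: for i from n down to 1, find the cell of Q containing i, remove the entry at that cell from P, and reverse-bump it up through P; the value ejected from row 1 is w(i).

Step i=8: Q has 8 at row 2, column 3; remove 8 from row 2 of P and reverse-bump: 8 enters row 1 and ejects 7. So w(8) = 7. P is now [[1, 2, 8], [3, 5], [4], [6]].
Step i=7: Q has 7 at row 4, column 1; remove 6 from row 4 of P and reverse-bump: 6 enters row 3 and ejects 4; 4 enters row 2 and ejects 3; 3 enters row 1 and ejects 2. So w(7) = 2. P is now [[1, 3, 8], [4, 5], [6]].
Step i=6: Q has 6 at row 2, column 2; remove 5 from row 2 of P and reverse-bump: 5 enters row 1 and ejects 3. So w(6) = 3. P is now [[1, 5, 8], [4], [6]].
Step i=5: Q has 5 at row 1, column 3; remove that cell from P, ejecting 8. So w(5) = 8. P is now [[1, 5], [4], [6]].
Step i=4: Q has 4 at row 1, column 2; remove that cell from P, ejecting 5. So w(4) = 5. P is now [[1], [4], [6]].
Step i=3: Q has 3 at row 3, column 1; remove 6 from row 3 of P and reverse-bump: 6 enters row 2 and ejects 4; 4 enters row 1 and ejects 1. So w(3) = 1. P is now [[4], [6]].
Step i=2: Q has 2 at row 2, column 1; remove 6 from row 2 of P and reverse-bump: 6 enters row 1 and ejects 4. So w(2) = 4. P is now [[6]].
Step i=1: Q has 1 at row 1, column 1; remove that cell from P, ejecting 6. So w(1) = 6. P is now [].

So w = 6 4 1 5 8 3 2 7.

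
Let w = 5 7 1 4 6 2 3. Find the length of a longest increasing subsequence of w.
3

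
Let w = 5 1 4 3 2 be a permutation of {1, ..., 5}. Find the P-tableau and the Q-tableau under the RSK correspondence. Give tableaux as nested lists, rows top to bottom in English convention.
P = [[1, 2], [3], [4], [5]], Q = [[1, 3], [2], [4], [5]]

Insert each entry of the permutation into P by Schensted row insertion, recording in Q the position of each new cell.

Insert 5: appended to row 1. P = [[5]], Q = [[1]].
Insert 1: 1 bumps 5 from row 1; 5 starts row 2. P = [[1], [5]], Q = [[1], [2]].
Insert 4: appended to row 1. P = [[1, 4], [5]], Q = [[1, 3], [2]].
Insert 3: 3 bumps 4 from row 1; 4 bumps 5 from row 2; 5 starts row 3. P = [[1, 3], [4], [5]], Q = [[1, 3], [2], [4]].
Insert 2: 2 bumps 3 from row 1; 3 bumps 4 from row 2; 4 bumps 5 from row 3; 5 starts row 4. P = [[1, 2], [3], [4], [5]], Q = [[1, 3], [2], [4], [5]].

So P = [[1, 2], [3], [4], [5]], Q = [[1, 3], [2], [4], [5]].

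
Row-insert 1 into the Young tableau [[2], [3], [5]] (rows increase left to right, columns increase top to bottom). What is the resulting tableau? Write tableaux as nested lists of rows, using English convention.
[[1], [2], [3], [5]]

In row 1, 1 replaces 2 (the leftmost entry greater than 1); 2 is bumped to row 2. In row 2, 2 replaces 3 (the leftmost entry greater than 2); 3 is bumped to row 3. In row 3, 3 replaces 5 (the leftmost entry greater than 3); 5 is bumped to row 4. 5 starts a new row 4. The new tableau is [[1], [2], [3], [5]].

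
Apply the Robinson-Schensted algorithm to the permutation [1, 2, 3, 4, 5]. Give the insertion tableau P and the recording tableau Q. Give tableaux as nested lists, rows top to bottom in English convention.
Insert each entry of the permutation into P by Schensted row insertion, recording in Q the position of each new cell.

After inserting 1: P = [[1]].
After inserting 2: P = [[1, 2]].
After inserting 3: P = [[1, 2, 3]].
After inserting 4: P = [[1, 2, 3, 4]].
After inserting 5: P = [[1, 2, 3, 4, 5]].

So P = [[1, 2, 3, 4, 5]], Q = [[1, 2, 3, 4, 5]].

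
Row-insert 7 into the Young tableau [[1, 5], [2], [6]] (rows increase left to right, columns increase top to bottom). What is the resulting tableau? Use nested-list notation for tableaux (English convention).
7 is larger than every entry of row 1, so it is appended to row 1. The new tableau is [[1, 5, 7], [2], [6]].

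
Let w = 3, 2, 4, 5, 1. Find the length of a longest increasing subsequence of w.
3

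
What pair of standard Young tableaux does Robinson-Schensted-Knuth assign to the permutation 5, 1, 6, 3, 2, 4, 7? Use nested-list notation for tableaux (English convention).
P = [[1, 2, 4, 7], [3, 6], [5]], Q = [[1, 3, 6, 7], [2, 4], [5]]

Insert each entry of the permutation into P by Schensted row insertion, recording in Q the position of each new cell.

Insert 5: appended to row 1. P = [[5]].
Insert 1: 1 bumps 5 from row 1; 5 starts row 2. P = [[1], [5]].
Insert 6: appended to row 1. P = [[1, 6], [5]].
Insert 3: 3 bumps 6 from row 1; 6 appends to row 2. P = [[1, 3], [5, 6]].
Insert 2: 2 bumps 3 from row 1; 3 bumps 5 from row 2; 5 starts row 3. P = [[1, 2], [3, 6], [5]].
Insert 4: appended to row 1. P = [[1, 2, 4], [3, 6], [5]].
Insert 7: appended to row 1. P = [[1, 2, 4, 7], [3, 6], [5]].

So P = [[1, 2, 4, 7], [3, 6], [5]], Q = [[1, 3, 6, 7], [2, 4], [5]].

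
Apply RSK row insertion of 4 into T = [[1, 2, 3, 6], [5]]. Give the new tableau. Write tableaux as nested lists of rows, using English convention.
[[1, 2, 3, 4], [5, 6]]

In row 1, 4 replaces 6 (the leftmost entry greater than 4); 6 is bumped to row 2. 6 is appended to row 2. The new tableau is [[1, 2, 3, 4], [5, 6]].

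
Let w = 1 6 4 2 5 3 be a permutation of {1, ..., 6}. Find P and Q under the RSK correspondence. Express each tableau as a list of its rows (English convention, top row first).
P = [[1, 2, 3], [4, 5], [6]], Q = [[1, 2, 5], [3, 6], [4]]

Insert each entry of the permutation into P by Schensted row insertion, recording in Q the position of each new cell.

Insert 1: appended to row 1. P = [[1]], Q = [[1]].
Insert 6: appended to row 1. P = [[1, 6]], Q = [[1, 2]].
Insert 4: 4 bumps 6 from row 1; 6 starts row 2. P = [[1, 4], [6]], Q = [[1, 2], [3]].
Insert 2: 2 bumps 4 from row 1; 4 bumps 6 from row 2; 6 starts row 3. P = [[1, 2], [4], [6]], Q = [[1, 2], [3], [4]].
Insert 5: appended to row 1. P = [[1, 2, 5], [4], [6]], Q = [[1, 2, 5], [3], [4]].
Insert 3: 3 bumps 5 from row 1; 5 appends to row 2. P = [[1, 2, 3], [4, 5], [6]], Q = [[1, 2, 5], [3, 6], [4]].

So P = [[1, 2, 3], [4, 5], [6]], Q = [[1, 2, 5], [3, 6], [4]].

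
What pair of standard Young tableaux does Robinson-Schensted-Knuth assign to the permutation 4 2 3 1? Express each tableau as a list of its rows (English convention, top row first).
P = [[1, 3], [2], [4]], Q = [[1, 3], [2], [4]]

Insert each entry of the permutation into P by Schensted row insertion, recording in Q the position of each new cell.

Insert 4: appended to row 1. P = [[4]].
Insert 2: 2 bumps 4 from row 1; 4 starts row 2. P = [[2], [4]].
Insert 3: appended to row 1. P = [[2, 3], [4]].
Insert 1: 1 bumps 2 from row 1; 2 bumps 4 from row 2; 4 starts row 3. P = [[1, 3], [2], [4]].

So P = [[1, 3], [2], [4]], Q = [[1, 3], [2], [4]].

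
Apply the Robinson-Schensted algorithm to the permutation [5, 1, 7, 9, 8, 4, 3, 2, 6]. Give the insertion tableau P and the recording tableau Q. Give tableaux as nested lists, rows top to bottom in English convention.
P = [[1, 2, 6], [3, 7, 8], [4], [5], [9]], Q = [[1, 3, 4], [2, 5, 9], [6], [7], [8]]

Insert each entry of the permutation into P by Schensted row insertion, recording in Q the position of each new cell.

Insert 5: appended to row 1. P = [[5]].
Insert 1: 1 bumps 5 from row 1; 5 starts row 2. P = [[1], [5]].
Insert 7: appended to row 1. P = [[1, 7], [5]].
Insert 9: appended to row 1. P = [[1, 7, 9], [5]].
Insert 8: 8 bumps 9 from row 1; 9 appends to row 2. P = [[1, 7, 8], [5, 9]].
Insert 4: 4 bumps 7 from row 1; 7 bumps 9 from row 2; 9 starts row 3. P = [[1, 4, 8], [5, 7], [9]].
Insert 3: 3 bumps 4 from row 1; 4 bumps 5 from row 2; 5 bumps 9 from row 3; 9 starts row 4. P = [[1, 3, 8], [4, 7], [5], [9]].
Insert 2: 2 bumps 3 from row 1; 3 bumps 4 from row 2; 4 bumps 5 from row 3; 5 bumps 9 from row 4; 9 starts row 5. P = [[1, 2, 8], [3, 7], [4], [5], [9]].
Insert 6: 6 bumps 8 from row 1; 8 appends to row 2. P = [[1, 2, 6], [3, 7, 8], [4], [5], [9]].

So P = [[1, 2, 6], [3, 7, 8], [4], [5], [9]], Q = [[1, 3, 4], [2, 5, 9], [6], [7], [8]].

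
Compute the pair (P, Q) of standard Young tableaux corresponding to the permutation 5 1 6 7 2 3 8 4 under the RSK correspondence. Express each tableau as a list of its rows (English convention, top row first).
Insert each entry of the permutation into P by Schensted row insertion, recording in Q the position of each new cell.

Insert 5: appended to row 1. P = [[5]].
Insert 1: 1 bumps 5 from row 1; 5 starts row 2. P = [[1], [5]].
Insert 6: appended to row 1. P = [[1, 6], [5]].
Insert 7: appended to row 1. P = [[1, 6, 7], [5]].
Insert 2: 2 bumps 6 from row 1; 6 appends to row 2. P = [[1, 2, 7], [5, 6]].
Insert 3: 3 bumps 7 from row 1; 7 appends to row 2. P = [[1, 2, 3], [5, 6, 7]].
Insert 8: appended to row 1. P = [[1, 2, 3, 8], [5, 6, 7]].
Insert 4: 4 bumps 8 from row 1; 8 appends to row 2. P = [[1, 2, 3, 4], [5, 6, 7, 8]].

So P = [[1, 2, 3, 4], [5, 6, 7, 8]], Q = [[1, 3, 4, 7], [2, 5, 6, 8]].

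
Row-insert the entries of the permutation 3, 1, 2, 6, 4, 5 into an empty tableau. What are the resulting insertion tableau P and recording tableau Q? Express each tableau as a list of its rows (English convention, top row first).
P = [[1, 2, 4, 5], [3, 6]], Q = [[1, 3, 4, 6], [2, 5]]

Insert each entry of the permutation into P by Schensted row insertion, recording in Q the position of each new cell.

Insert 3: appended to row 1. P = [[3]], Q = [[1]].
Insert 1: 1 bumps 3 from row 1; 3 starts row 2. P = [[1], [3]], Q = [[1], [2]].
Insert 2: appended to row 1. P = [[1, 2], [3]], Q = [[1, 3], [2]].
Insert 6: appended to row 1. P = [[1, 2, 6], [3]], Q = [[1, 3, 4], [2]].
Insert 4: 4 bumps 6 from row 1; 6 appends to row 2. P = [[1, 2, 4], [3, 6]], Q = [[1, 3, 4], [2, 5]].
Insert 5: appended to row 1. P = [[1, 2, 4, 5], [3, 6]], Q = [[1, 3, 4, 6], [2, 5]].

So P = [[1, 2, 4, 5], [3, 6]], Q = [[1, 3, 4, 6], [2, 5]].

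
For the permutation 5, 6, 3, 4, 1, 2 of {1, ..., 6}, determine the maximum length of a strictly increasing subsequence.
2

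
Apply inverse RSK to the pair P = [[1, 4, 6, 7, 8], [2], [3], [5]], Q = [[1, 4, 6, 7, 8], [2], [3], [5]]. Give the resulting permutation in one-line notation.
5 3 2 4 1 6 7 8

Reverse the RSK construction: for i from n down to 1, find the cell of Q containing i, remove the entry at that cell from P, and reverse-bump it up through P; the value ejected from row 1 is w(i).

Step i=8: Q has 8 at row 1, column 5; remove that cell from P, ejecting 8. So w(8) = 8. P is now [[1, 4, 6, 7], [2], [3], [5]].
Step i=7: Q has 7 at row 1, column 4; remove that cell from P, ejecting 7. So w(7) = 7. P is now [[1, 4, 6], [2], [3], [5]].
Step i=6: Q has 6 at row 1, column 3; remove that cell from P, ejecting 6. So w(6) = 6. P is now [[1, 4], [2], [3], [5]].
Step i=5: Q has 5 at row 4, column 1; remove 5 from row 4 of P and reverse-bump: 5 enters row 3 and ejects 3; 3 enters row 2 and ejects 2; 2 enters row 1 and ejects 1. So w(5) = 1. P is now [[2, 4], [3], [5]].
Step i=4: Q has 4 at row 1, column 2; remove that cell from P, ejecting 4. So w(4) = 4. P is now [[2], [3], [5]].
Step i=3: Q has 3 at row 3, column 1; remove 5 from row 3 of P and reverse-bump: 5 enters row 2 and ejects 3; 3 enters row 1 and ejects 2. So w(3) = 2. P is now [[3], [5]].
Step i=2: Q has 2 at row 2, column 1; remove 5 from row 2 of P and reverse-bump: 5 enters row 1 and ejects 3. So w(2) = 3. P is now [[5]].
Step i=1: Q has 1 at row 1, column 1; remove that cell from P, ejecting 5. So w(1) = 5. P is now [].

So w = 5 3 2 4 1 6 7 8.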